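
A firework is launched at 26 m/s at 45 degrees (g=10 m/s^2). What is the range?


Given: v0 = 26 m/s, theta = 45 deg, g = 10 m/s^2
sin(2*45) = sin(90) = 1
Using R = v0^2 * sin(2*theta) / g
R = 26^2 * 1 / 10
R = 676 / 10
R = 338/5 m

338/5 m


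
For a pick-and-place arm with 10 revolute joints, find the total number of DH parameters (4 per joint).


Given: 10 joints, 4 DH parameters per joint (d, theta, a, alpha)
Total DH parameters = number_of_joints * 4
Total = 10 * 4
Total = 40

40


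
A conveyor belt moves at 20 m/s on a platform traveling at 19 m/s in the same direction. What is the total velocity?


Given: object velocity = 20 m/s, platform velocity = 19 m/s (same direction)
Using classical velocity addition: v_total = v_object + v_platform
v_total = 20 + 19
v_total = 39 m/s

39 m/s


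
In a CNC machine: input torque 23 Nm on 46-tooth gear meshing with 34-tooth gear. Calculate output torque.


Given: N1 = 46, N2 = 34, T1 = 23 Nm
Using T2/T1 = N2/N1
T2 = T1 * N2 / N1
T2 = 23 * 34 / 46
T2 = 782 / 46
T2 = 17 Nm

17 Nm


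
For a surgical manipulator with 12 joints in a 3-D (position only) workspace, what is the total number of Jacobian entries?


Given: task space dimension = 3, joints = 12
Jacobian is a 3 x 12 matrix
Total entries = rows * columns
Total = 3 * 12
Total = 36

36


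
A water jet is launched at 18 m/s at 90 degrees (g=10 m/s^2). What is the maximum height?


Given: v0 = 18 m/s, theta = 90 deg, g = 10 m/s^2
sin^2(90) = 1
Using H = v0^2 * sin^2(theta) / (2*g)
H = 18^2 * 1 / (2*10)
H = 324 * 1 / 20
H = 324 / 20
H = 81/5 m

81/5 m


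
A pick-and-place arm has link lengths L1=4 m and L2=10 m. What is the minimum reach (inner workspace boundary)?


Given: L1 = 4 m, L2 = 10 m
For a 2-link planar arm, min reach = |L1 - L2| (second link folded back)
Min reach = |4 - 10|
Min reach = 6 m

6 m


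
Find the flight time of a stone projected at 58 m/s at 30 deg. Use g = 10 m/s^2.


Given: v0 = 58 m/s, theta = 30 deg, g = 10 m/s^2
sin(30) = 1/2
Using T = 2*v0*sin(theta) / g
T = 2*58*1/2 / 10
T = 58 / 10
T = 29/5 s

29/5 s


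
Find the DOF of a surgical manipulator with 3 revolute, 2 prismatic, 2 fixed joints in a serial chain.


Given: serial robot with 3 revolute, 2 prismatic, 2 fixed joints
DOF contribution per joint type: revolute=1, prismatic=1, spherical=3, fixed=0
DOF = 3*1 + 2*1 + 2*0
DOF = 5

5


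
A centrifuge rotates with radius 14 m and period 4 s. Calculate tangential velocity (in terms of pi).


Given: radius r = 14 m, period T = 4 s
Using v = 2*pi*r / T
v = 2*pi*14 / 4
v = 28*pi / 4
v = 7*pi m/s

7*pi m/s


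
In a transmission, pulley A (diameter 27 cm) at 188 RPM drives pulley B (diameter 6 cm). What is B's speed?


Given: D1 = 27 cm, w1 = 188 RPM, D2 = 6 cm
Using D1*w1 = D2*w2
w2 = D1*w1 / D2
w2 = 27*188 / 6
w2 = 5076 / 6
w2 = 846 RPM

846 RPM


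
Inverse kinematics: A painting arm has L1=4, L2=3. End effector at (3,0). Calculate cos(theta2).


Given: L1 = 4, L2 = 3, target (x, y) = (3, 0)
Using cos(theta2) = (x^2 + y^2 - L1^2 - L2^2) / (2*L1*L2)
x^2 + y^2 = 3^2 + 0 = 9
L1^2 + L2^2 = 16 + 9 = 25
Numerator = 9 - 25 = -16
Denominator = 2*4*3 = 24
cos(theta2) = -16/24 = -2/3

-2/3


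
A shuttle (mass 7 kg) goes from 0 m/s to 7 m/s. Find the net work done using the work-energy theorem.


Given: m = 7 kg, v0 = 0 m/s, v = 7 m/s
Using W = (1/2)*m*(v^2 - v0^2)
v^2 = 7^2 = 49
v0^2 = 0^2 = 0
v^2 - v0^2 = 49 - 0 = 49
W = (1/2)*7*49 = 343/2 J

343/2 J


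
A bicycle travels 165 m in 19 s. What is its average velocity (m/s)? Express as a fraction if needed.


Given: distance d = 165 m, time t = 19 s
Using v = d / t
v = 165 / 19
v = 165/19 m/s

165/19 m/s


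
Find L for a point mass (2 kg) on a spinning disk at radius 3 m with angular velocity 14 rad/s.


Given: m = 2 kg, r = 3 m, omega = 14 rad/s
For a point mass: I = m*r^2
I = 2*3^2 = 2*9 = 18
L = I*omega = 18*14
L = 252 kg*m^2/s

252 kg*m^2/s


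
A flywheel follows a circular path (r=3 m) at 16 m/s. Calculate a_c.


Given: v = 16 m/s, r = 3 m
Using a_c = v^2 / r
a_c = 16^2 / 3
a_c = 256 / 3
a_c = 256/3 m/s^2

256/3 m/s^2


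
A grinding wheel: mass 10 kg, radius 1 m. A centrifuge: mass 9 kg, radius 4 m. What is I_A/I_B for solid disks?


Given: M1=10 kg, R1=1 m, M2=9 kg, R2=4 m
For a disk: I = (1/2)*M*R^2, so I_A/I_B = (M1*R1^2)/(M2*R2^2)
M1*R1^2 = 10*1 = 10
M2*R2^2 = 9*16 = 144
I_A/I_B = 10/144 = 5/72

5/72


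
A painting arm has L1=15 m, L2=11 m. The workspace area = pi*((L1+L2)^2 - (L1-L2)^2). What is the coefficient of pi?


Given: L1 = 15, L2 = 11
(L1+L2)^2 = (26)^2 = 676
(L1-L2)^2 = (4)^2 = 16
Difference = 676 - 16 = 660
This equals 4*L1*L2 = 4*15*11 = 660
Workspace area = 660*pi

660


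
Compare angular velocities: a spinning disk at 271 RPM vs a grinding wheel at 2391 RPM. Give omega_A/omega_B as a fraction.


Given: RPM_A = 271, RPM_B = 2391
omega = 2*pi*RPM/60, so omega_A/omega_B = RPM_A / RPM_B
omega_A/omega_B = 271 / 2391
omega_A/omega_B = 271/2391

271/2391


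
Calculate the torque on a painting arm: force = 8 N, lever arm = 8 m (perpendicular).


Given: F = 8 N, r = 8 m, angle = 90 deg (perpendicular)
Using tau = F * r * sin(90)
sin(90) = 1
tau = 8 * 8 * 1
tau = 64 Nm

64 Nm


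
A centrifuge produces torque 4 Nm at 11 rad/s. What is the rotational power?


Given: tau = 4 Nm, omega = 11 rad/s
Using P = tau * omega
P = 4 * 11
P = 44 W

44 W


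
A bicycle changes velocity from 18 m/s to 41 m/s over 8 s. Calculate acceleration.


Given: initial velocity v0 = 18 m/s, final velocity v = 41 m/s, time t = 8 s
Using a = (v - v0) / t
a = (41 - 18) / 8
a = 23 / 8
a = 23/8 m/s^2

23/8 m/s^2


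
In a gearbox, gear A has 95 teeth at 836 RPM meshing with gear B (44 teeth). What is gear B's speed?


Given: N1 = 95 teeth, w1 = 836 RPM, N2 = 44 teeth
Using N1*w1 = N2*w2
w2 = N1*w1 / N2
w2 = 95*836 / 44
w2 = 79420 / 44
w2 = 1805 RPM

1805 RPM


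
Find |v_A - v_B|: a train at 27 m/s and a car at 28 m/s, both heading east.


Given: v_A = 27 m/s east, v_B = 28 m/s east
Both move in the same direction; relative speed = |v_A - v_B|
|27 - 28| = |-1|
= 1 m/s

1 m/s


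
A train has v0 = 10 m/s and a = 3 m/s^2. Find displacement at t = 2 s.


Given: v0 = 10 m/s, a = 3 m/s^2, t = 2 s
Using s = v0*t + (1/2)*a*t^2
s = 10*2 + (1/2)*3*2^2
s = 20 + (1/2)*12
s = 20 + 6
s = 26

26 m


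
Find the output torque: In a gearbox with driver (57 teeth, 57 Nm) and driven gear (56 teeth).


Given: N1 = 57, N2 = 56, T1 = 57 Nm
Using T2/T1 = N2/N1
T2 = T1 * N2 / N1
T2 = 57 * 56 / 57
T2 = 3192 / 57
T2 = 56 Nm

56 Nm


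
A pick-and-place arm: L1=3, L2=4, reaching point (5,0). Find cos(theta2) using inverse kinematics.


Given: L1 = 3, L2 = 4, target (x, y) = (5, 0)
Using cos(theta2) = (x^2 + y^2 - L1^2 - L2^2) / (2*L1*L2)
x^2 + y^2 = 5^2 + 0 = 25
L1^2 + L2^2 = 9 + 16 = 25
Numerator = 25 - 25 = 0
Denominator = 2*3*4 = 24
cos(theta2) = 0/24 = 0

0


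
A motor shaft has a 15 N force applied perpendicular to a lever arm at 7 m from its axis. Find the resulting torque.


Given: F = 15 N, r = 7 m, angle = 90 deg (perpendicular)
Using tau = F * r * sin(90)
sin(90) = 1
tau = 15 * 7 * 1
tau = 105 Nm

105 Nm


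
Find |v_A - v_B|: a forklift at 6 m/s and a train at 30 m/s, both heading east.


Given: v_A = 6 m/s east, v_B = 30 m/s east
Both move in the same direction; relative speed = |v_A - v_B|
|6 - 30| = |-24|
= 24 m/s

24 m/s


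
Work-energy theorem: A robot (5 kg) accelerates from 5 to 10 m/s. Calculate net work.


Given: m = 5 kg, v0 = 5 m/s, v = 10 m/s
Using W = (1/2)*m*(v^2 - v0^2)
v^2 = 10^2 = 100
v0^2 = 5^2 = 25
v^2 - v0^2 = 100 - 25 = 75
W = (1/2)*5*75 = 375/2 J

375/2 J


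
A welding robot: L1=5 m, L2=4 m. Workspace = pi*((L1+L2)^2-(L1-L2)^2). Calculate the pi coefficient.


Given: L1 = 5, L2 = 4
(L1+L2)^2 = (9)^2 = 81
(L1-L2)^2 = (1)^2 = 1
Difference = 81 - 1 = 80
This equals 4*L1*L2 = 4*5*4 = 80
Workspace area = 80*pi

80


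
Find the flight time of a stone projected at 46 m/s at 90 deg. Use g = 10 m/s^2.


Given: v0 = 46 m/s, theta = 90 deg, g = 10 m/s^2
sin(90) = 1
Using T = 2*v0*sin(theta) / g
T = 2*46*1 / 10
T = 92 / 10
T = 46/5 s

46/5 s


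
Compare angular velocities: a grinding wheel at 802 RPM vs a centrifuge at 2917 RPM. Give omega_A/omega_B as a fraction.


Given: RPM_A = 802, RPM_B = 2917
omega = 2*pi*RPM/60, so omega_A/omega_B = RPM_A / RPM_B
omega_A/omega_B = 802 / 2917
omega_A/omega_B = 802/2917

802/2917


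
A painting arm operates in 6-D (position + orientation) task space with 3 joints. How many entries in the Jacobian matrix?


Given: task space dimension = 6, joints = 3
Jacobian is a 6 x 3 matrix
Total entries = rows * columns
Total = 6 * 3
Total = 18

18


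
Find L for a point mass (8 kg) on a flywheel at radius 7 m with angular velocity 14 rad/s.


Given: m = 8 kg, r = 7 m, omega = 14 rad/s
For a point mass: I = m*r^2
I = 8*7^2 = 8*49 = 392
L = I*omega = 392*14
L = 5488 kg*m^2/s

5488 kg*m^2/s


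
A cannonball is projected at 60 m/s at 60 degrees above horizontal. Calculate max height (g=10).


Given: v0 = 60 m/s, theta = 60 deg, g = 10 m/s^2
sin^2(60) = 3/4
Using H = v0^2 * sin^2(theta) / (2*g)
H = 60^2 * 3/4 / (2*10)
H = 3600 * 3/4 / 20
H = 2700 / 20
H = 135 m

135 m


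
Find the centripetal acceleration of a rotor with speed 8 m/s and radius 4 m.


Given: v = 8 m/s, r = 4 m
Using a_c = v^2 / r
a_c = 8^2 / 4
a_c = 64 / 4
a_c = 16 m/s^2

16 m/s^2


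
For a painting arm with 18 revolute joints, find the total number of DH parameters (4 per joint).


Given: 18 joints, 4 DH parameters per joint (d, theta, a, alpha)
Total DH parameters = number_of_joints * 4
Total = 18 * 4
Total = 72

72


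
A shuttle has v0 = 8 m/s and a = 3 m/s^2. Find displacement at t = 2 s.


Given: v0 = 8 m/s, a = 3 m/s^2, t = 2 s
Using s = v0*t + (1/2)*a*t^2
s = 8*2 + (1/2)*3*2^2
s = 16 + (1/2)*12
s = 16 + 6
s = 22

22 m


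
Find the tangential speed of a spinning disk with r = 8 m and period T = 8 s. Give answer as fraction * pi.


Given: radius r = 8 m, period T = 8 s
Using v = 2*pi*r / T
v = 2*pi*8 / 8
v = 16*pi / 8
v = 2*pi m/s

2*pi m/s


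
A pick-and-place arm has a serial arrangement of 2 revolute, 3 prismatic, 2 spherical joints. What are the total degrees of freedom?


Given: serial robot with 2 revolute, 3 prismatic, 2 spherical joints
DOF contribution per joint type: revolute=1, prismatic=1, spherical=3, fixed=0
DOF = 2*1 + 3*1 + 2*3
DOF = 11

11


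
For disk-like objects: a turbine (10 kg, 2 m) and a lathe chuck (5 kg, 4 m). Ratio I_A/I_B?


Given: M1=10 kg, R1=2 m, M2=5 kg, R2=4 m
For a disk: I = (1/2)*M*R^2, so I_A/I_B = (M1*R1^2)/(M2*R2^2)
M1*R1^2 = 10*4 = 40
M2*R2^2 = 5*16 = 80
I_A/I_B = 40/80 = 1/2

1/2


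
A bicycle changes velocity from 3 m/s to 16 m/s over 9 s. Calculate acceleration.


Given: initial velocity v0 = 3 m/s, final velocity v = 16 m/s, time t = 9 s
Using a = (v - v0) / t
a = (16 - 3) / 9
a = 13 / 9
a = 13/9 m/s^2

13/9 m/s^2


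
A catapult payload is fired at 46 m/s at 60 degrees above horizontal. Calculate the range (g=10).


Given: v0 = 46 m/s, theta = 60 deg, g = 10 m/s^2
sin(2*60) = sin(120) = sqrt(3)/2
Using R = v0^2 * sin(2*theta) / g
R = 46^2 * (sqrt(3)/2) / 10
R = 2116 * sqrt(3) / 20
R = 529/5*sqrt(3) m

529/5*sqrt(3) m


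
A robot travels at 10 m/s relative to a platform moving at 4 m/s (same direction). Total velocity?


Given: object velocity = 10 m/s, platform velocity = 4 m/s (same direction)
Using classical velocity addition: v_total = v_object + v_platform
v_total = 10 + 4
v_total = 14 m/s

14 m/s


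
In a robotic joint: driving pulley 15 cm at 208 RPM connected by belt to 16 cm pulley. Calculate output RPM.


Given: D1 = 15 cm, w1 = 208 RPM, D2 = 16 cm
Using D1*w1 = D2*w2
w2 = D1*w1 / D2
w2 = 15*208 / 16
w2 = 3120 / 16
w2 = 195 RPM

195 RPM


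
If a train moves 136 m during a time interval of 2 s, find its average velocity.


Given: distance d = 136 m, time t = 2 s
Using v = d / t
v = 136 / 2
v = 68 m/s

68 m/s


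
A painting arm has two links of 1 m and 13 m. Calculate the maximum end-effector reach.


Given: L1 = 1 m, L2 = 13 m
For a 2-link planar arm, max reach = L1 + L2 (fully extended)
Max reach = 1 + 13
Max reach = 14 m

14 m


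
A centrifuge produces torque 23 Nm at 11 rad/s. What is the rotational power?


Given: tau = 23 Nm, omega = 11 rad/s
Using P = tau * omega
P = 23 * 11
P = 253 W

253 W


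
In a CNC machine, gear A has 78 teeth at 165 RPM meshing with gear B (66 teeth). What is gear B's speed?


Given: N1 = 78 teeth, w1 = 165 RPM, N2 = 66 teeth
Using N1*w1 = N2*w2
w2 = N1*w1 / N2
w2 = 78*165 / 66
w2 = 12870 / 66
w2 = 195 RPM

195 RPM


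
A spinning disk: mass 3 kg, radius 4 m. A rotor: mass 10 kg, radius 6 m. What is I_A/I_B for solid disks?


Given: M1=3 kg, R1=4 m, M2=10 kg, R2=6 m
For a disk: I = (1/2)*M*R^2, so I_A/I_B = (M1*R1^2)/(M2*R2^2)
M1*R1^2 = 3*16 = 48
M2*R2^2 = 10*36 = 360
I_A/I_B = 48/360 = 2/15

2/15


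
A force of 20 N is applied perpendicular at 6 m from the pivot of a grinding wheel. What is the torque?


Given: F = 20 N, r = 6 m, angle = 90 deg (perpendicular)
Using tau = F * r * sin(90)
sin(90) = 1
tau = 20 * 6 * 1
tau = 120 Nm

120 Nm


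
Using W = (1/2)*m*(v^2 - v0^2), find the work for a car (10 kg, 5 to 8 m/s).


Given: m = 10 kg, v0 = 5 m/s, v = 8 m/s
Using W = (1/2)*m*(v^2 - v0^2)
v^2 = 8^2 = 64
v0^2 = 5^2 = 25
v^2 - v0^2 = 64 - 25 = 39
W = (1/2)*10*39 = 195 J

195 J


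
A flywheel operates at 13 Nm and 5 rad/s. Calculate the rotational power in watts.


Given: tau = 13 Nm, omega = 5 rad/s
Using P = tau * omega
P = 13 * 5
P = 65 W

65 W


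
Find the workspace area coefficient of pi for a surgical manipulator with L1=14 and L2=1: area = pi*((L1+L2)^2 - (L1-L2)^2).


Given: L1 = 14, L2 = 1
(L1+L2)^2 = (15)^2 = 225
(L1-L2)^2 = (13)^2 = 169
Difference = 225 - 169 = 56
This equals 4*L1*L2 = 4*14*1 = 56
Workspace area = 56*pi

56


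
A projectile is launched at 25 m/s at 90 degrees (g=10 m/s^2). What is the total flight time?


Given: v0 = 25 m/s, theta = 90 deg, g = 10 m/s^2
sin(90) = 1
Using T = 2*v0*sin(theta) / g
T = 2*25*1 / 10
T = 50 / 10
T = 5 s

5 s


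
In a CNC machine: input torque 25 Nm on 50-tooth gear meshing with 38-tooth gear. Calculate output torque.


Given: N1 = 50, N2 = 38, T1 = 25 Nm
Using T2/T1 = N2/N1
T2 = T1 * N2 / N1
T2 = 25 * 38 / 50
T2 = 950 / 50
T2 = 19 Nm

19 Nm


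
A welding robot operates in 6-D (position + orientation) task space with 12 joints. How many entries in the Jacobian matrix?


Given: task space dimension = 6, joints = 12
Jacobian is a 6 x 12 matrix
Total entries = rows * columns
Total = 6 * 12
Total = 72

72


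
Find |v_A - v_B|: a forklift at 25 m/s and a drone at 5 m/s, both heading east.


Given: v_A = 25 m/s east, v_B = 5 m/s east
Both move in the same direction; relative speed = |v_A - v_B|
|25 - 5| = |20|
= 20 m/s

20 m/s


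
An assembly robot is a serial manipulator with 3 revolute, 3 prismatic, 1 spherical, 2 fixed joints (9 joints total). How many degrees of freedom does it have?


Given: serial robot with 3 revolute, 3 prismatic, 1 spherical, 2 fixed joints
DOF contribution per joint type: revolute=1, prismatic=1, spherical=3, fixed=0
DOF = 3*1 + 3*1 + 1*3 + 2*0
DOF = 9

9


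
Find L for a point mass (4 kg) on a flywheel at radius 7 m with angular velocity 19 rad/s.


Given: m = 4 kg, r = 7 m, omega = 19 rad/s
For a point mass: I = m*r^2
I = 4*7^2 = 4*49 = 196
L = I*omega = 196*19
L = 3724 kg*m^2/s

3724 kg*m^2/s


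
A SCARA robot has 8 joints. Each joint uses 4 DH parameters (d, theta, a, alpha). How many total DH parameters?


Given: 8 joints, 4 DH parameters per joint (d, theta, a, alpha)
Total DH parameters = number_of_joints * 4
Total = 8 * 4
Total = 32

32


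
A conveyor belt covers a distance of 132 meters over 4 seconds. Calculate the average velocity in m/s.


Given: distance d = 132 m, time t = 4 s
Using v = d / t
v = 132 / 4
v = 33 m/s

33 m/s


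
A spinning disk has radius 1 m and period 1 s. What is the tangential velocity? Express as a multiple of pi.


Given: radius r = 1 m, period T = 1 s
Using v = 2*pi*r / T
v = 2*pi*1 / 1
v = 2*pi / 1
v = 2*pi m/s

2*pi m/s


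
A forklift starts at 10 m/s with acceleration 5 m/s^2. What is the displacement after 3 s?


Given: v0 = 10 m/s, a = 5 m/s^2, t = 3 s
Using s = v0*t + (1/2)*a*t^2
s = 10*3 + (1/2)*5*3^2
s = 30 + (1/2)*45
s = 30 + 45/2
s = 105/2

105/2 m


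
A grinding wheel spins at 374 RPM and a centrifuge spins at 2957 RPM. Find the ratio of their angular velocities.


Given: RPM_A = 374, RPM_B = 2957
omega = 2*pi*RPM/60, so omega_A/omega_B = RPM_A / RPM_B
omega_A/omega_B = 374 / 2957
omega_A/omega_B = 374/2957

374/2957


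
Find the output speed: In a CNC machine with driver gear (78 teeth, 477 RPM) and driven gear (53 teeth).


Given: N1 = 78 teeth, w1 = 477 RPM, N2 = 53 teeth
Using N1*w1 = N2*w2
w2 = N1*w1 / N2
w2 = 78*477 / 53
w2 = 37206 / 53
w2 = 702 RPM

702 RPM


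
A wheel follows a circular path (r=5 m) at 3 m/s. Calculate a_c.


Given: v = 3 m/s, r = 5 m
Using a_c = v^2 / r
a_c = 3^2 / 5
a_c = 9 / 5
a_c = 9/5 m/s^2

9/5 m/s^2


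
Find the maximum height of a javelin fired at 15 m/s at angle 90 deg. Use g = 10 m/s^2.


Given: v0 = 15 m/s, theta = 90 deg, g = 10 m/s^2
sin^2(90) = 1
Using H = v0^2 * sin^2(theta) / (2*g)
H = 15^2 * 1 / (2*10)
H = 225 * 1 / 20
H = 225 / 20
H = 45/4 m

45/4 m


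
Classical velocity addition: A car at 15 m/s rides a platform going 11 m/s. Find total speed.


Given: object velocity = 15 m/s, platform velocity = 11 m/s (same direction)
Using classical velocity addition: v_total = v_object + v_platform
v_total = 15 + 11
v_total = 26 m/s

26 m/s


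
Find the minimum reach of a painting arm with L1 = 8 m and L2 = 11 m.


Given: L1 = 8 m, L2 = 11 m
For a 2-link planar arm, min reach = |L1 - L2| (second link folded back)
Min reach = |8 - 11|
Min reach = 3 m

3 m


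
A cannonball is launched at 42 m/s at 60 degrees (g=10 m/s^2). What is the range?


Given: v0 = 42 m/s, theta = 60 deg, g = 10 m/s^2
sin(2*60) = sin(120) = sqrt(3)/2
Using R = v0^2 * sin(2*theta) / g
R = 42^2 * (sqrt(3)/2) / 10
R = 1764 * sqrt(3) / 20
R = 441/5*sqrt(3) m

441/5*sqrt(3) m


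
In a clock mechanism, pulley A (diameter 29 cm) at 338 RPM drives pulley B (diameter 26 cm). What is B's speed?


Given: D1 = 29 cm, w1 = 338 RPM, D2 = 26 cm
Using D1*w1 = D2*w2
w2 = D1*w1 / D2
w2 = 29*338 / 26
w2 = 9802 / 26
w2 = 377 RPM

377 RPM


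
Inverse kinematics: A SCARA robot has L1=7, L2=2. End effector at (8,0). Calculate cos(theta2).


Given: L1 = 7, L2 = 2, target (x, y) = (8, 0)
Using cos(theta2) = (x^2 + y^2 - L1^2 - L2^2) / (2*L1*L2)
x^2 + y^2 = 8^2 + 0 = 64
L1^2 + L2^2 = 49 + 4 = 53
Numerator = 64 - 53 = 11
Denominator = 2*7*2 = 28
cos(theta2) = 11/28 = 11/28

11/28


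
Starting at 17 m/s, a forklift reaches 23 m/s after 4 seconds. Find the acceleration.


Given: initial velocity v0 = 17 m/s, final velocity v = 23 m/s, time t = 4 s
Using a = (v - v0) / t
a = (23 - 17) / 4
a = 6 / 4
a = 3/2 m/s^2

3/2 m/s^2


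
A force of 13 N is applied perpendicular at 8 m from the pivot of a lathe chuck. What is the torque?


Given: F = 13 N, r = 8 m, angle = 90 deg (perpendicular)
Using tau = F * r * sin(90)
sin(90) = 1
tau = 13 * 8 * 1
tau = 104 Nm

104 Nm


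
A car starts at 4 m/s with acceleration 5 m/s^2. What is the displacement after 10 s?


Given: v0 = 4 m/s, a = 5 m/s^2, t = 10 s
Using s = v0*t + (1/2)*a*t^2
s = 4*10 + (1/2)*5*10^2
s = 40 + (1/2)*500
s = 40 + 250
s = 290

290 m


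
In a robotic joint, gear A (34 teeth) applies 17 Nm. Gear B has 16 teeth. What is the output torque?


Given: N1 = 34, N2 = 16, T1 = 17 Nm
Using T2/T1 = N2/N1
T2 = T1 * N2 / N1
T2 = 17 * 16 / 34
T2 = 272 / 34
T2 = 8 Nm

8 Nm


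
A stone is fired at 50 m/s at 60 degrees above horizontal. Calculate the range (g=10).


Given: v0 = 50 m/s, theta = 60 deg, g = 10 m/s^2
sin(2*60) = sin(120) = sqrt(3)/2
Using R = v0^2 * sin(2*theta) / g
R = 50^2 * (sqrt(3)/2) / 10
R = 2500 * sqrt(3) / 20
R = 125*sqrt(3) m

125*sqrt(3) m


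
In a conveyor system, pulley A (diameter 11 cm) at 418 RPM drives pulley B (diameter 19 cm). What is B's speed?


Given: D1 = 11 cm, w1 = 418 RPM, D2 = 19 cm
Using D1*w1 = D2*w2
w2 = D1*w1 / D2
w2 = 11*418 / 19
w2 = 4598 / 19
w2 = 242 RPM

242 RPM


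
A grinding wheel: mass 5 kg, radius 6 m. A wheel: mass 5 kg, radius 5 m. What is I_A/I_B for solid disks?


Given: M1=5 kg, R1=6 m, M2=5 kg, R2=5 m
For a disk: I = (1/2)*M*R^2, so I_A/I_B = (M1*R1^2)/(M2*R2^2)
M1*R1^2 = 5*36 = 180
M2*R2^2 = 5*25 = 125
I_A/I_B = 180/125 = 36/25

36/25


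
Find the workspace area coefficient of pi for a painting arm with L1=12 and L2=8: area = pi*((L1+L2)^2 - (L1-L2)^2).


Given: L1 = 12, L2 = 8
(L1+L2)^2 = (20)^2 = 400
(L1-L2)^2 = (4)^2 = 16
Difference = 400 - 16 = 384
This equals 4*L1*L2 = 4*12*8 = 384
Workspace area = 384*pi

384


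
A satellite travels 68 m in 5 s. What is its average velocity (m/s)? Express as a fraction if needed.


Given: distance d = 68 m, time t = 5 s
Using v = d / t
v = 68 / 5
v = 68/5 m/s

68/5 m/s


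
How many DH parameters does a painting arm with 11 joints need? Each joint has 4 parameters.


Given: 11 joints, 4 DH parameters per joint (d, theta, a, alpha)
Total DH parameters = number_of_joints * 4
Total = 11 * 4
Total = 44

44


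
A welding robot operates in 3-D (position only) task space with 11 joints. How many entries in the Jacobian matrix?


Given: task space dimension = 3, joints = 11
Jacobian is a 3 x 11 matrix
Total entries = rows * columns
Total = 3 * 11
Total = 33

33


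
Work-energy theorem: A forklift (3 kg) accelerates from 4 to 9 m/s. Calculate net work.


Given: m = 3 kg, v0 = 4 m/s, v = 9 m/s
Using W = (1/2)*m*(v^2 - v0^2)
v^2 = 9^2 = 81
v0^2 = 4^2 = 16
v^2 - v0^2 = 81 - 16 = 65
W = (1/2)*3*65 = 195/2 J

195/2 J


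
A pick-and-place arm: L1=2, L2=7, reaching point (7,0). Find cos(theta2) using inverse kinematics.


Given: L1 = 2, L2 = 7, target (x, y) = (7, 0)
Using cos(theta2) = (x^2 + y^2 - L1^2 - L2^2) / (2*L1*L2)
x^2 + y^2 = 7^2 + 0 = 49
L1^2 + L2^2 = 4 + 49 = 53
Numerator = 49 - 53 = -4
Denominator = 2*2*7 = 28
cos(theta2) = -4/28 = -1/7

-1/7


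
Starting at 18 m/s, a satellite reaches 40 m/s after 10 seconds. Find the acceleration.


Given: initial velocity v0 = 18 m/s, final velocity v = 40 m/s, time t = 10 s
Using a = (v - v0) / t
a = (40 - 18) / 10
a = 22 / 10
a = 11/5 m/s^2

11/5 m/s^2


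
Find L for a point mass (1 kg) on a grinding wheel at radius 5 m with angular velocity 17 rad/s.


Given: m = 1 kg, r = 5 m, omega = 17 rad/s
For a point mass: I = m*r^2
I = 1*5^2 = 1*25 = 25
L = I*omega = 25*17
L = 425 kg*m^2/s

425 kg*m^2/s


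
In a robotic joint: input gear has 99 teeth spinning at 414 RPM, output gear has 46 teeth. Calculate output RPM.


Given: N1 = 99 teeth, w1 = 414 RPM, N2 = 46 teeth
Using N1*w1 = N2*w2
w2 = N1*w1 / N2
w2 = 99*414 / 46
w2 = 40986 / 46
w2 = 891 RPM

891 RPM


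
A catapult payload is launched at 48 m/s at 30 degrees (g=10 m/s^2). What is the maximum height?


Given: v0 = 48 m/s, theta = 30 deg, g = 10 m/s^2
sin^2(30) = 1/4
Using H = v0^2 * sin^2(theta) / (2*g)
H = 48^2 * 1/4 / (2*10)
H = 2304 * 1/4 / 20
H = 576 / 20
H = 144/5 m

144/5 m


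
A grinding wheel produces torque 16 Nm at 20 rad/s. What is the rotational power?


Given: tau = 16 Nm, omega = 20 rad/s
Using P = tau * omega
P = 16 * 20
P = 320 W

320 W


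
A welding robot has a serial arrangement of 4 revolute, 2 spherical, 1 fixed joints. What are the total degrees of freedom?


Given: serial robot with 4 revolute, 2 spherical, 1 fixed joints
DOF contribution per joint type: revolute=1, prismatic=1, spherical=3, fixed=0
DOF = 4*1 + 2*3 + 1*0
DOF = 10

10


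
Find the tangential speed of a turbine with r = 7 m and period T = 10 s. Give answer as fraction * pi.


Given: radius r = 7 m, period T = 10 s
Using v = 2*pi*r / T
v = 2*pi*7 / 10
v = 14*pi / 10
v = 7/5*pi m/s

7/5*pi m/s


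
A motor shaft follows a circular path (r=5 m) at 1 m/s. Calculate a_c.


Given: v = 1 m/s, r = 5 m
Using a_c = v^2 / r
a_c = 1^2 / 5
a_c = 1 / 5
a_c = 1/5 m/s^2

1/5 m/s^2


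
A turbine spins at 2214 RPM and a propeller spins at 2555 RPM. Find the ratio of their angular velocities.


Given: RPM_A = 2214, RPM_B = 2555
omega = 2*pi*RPM/60, so omega_A/omega_B = RPM_A / RPM_B
omega_A/omega_B = 2214 / 2555
omega_A/omega_B = 2214/2555

2214/2555


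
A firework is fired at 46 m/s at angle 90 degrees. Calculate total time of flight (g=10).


Given: v0 = 46 m/s, theta = 90 deg, g = 10 m/s^2
sin(90) = 1
Using T = 2*v0*sin(theta) / g
T = 2*46*1 / 10
T = 92 / 10
T = 46/5 s

46/5 s


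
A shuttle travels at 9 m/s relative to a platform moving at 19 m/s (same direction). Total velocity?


Given: object velocity = 9 m/s, platform velocity = 19 m/s (same direction)
Using classical velocity addition: v_total = v_object + v_platform
v_total = 9 + 19
v_total = 28 m/s

28 m/s


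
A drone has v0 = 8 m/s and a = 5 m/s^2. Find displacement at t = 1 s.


Given: v0 = 8 m/s, a = 5 m/s^2, t = 1 s
Using s = v0*t + (1/2)*a*t^2
s = 8*1 + (1/2)*5*1^2
s = 8 + (1/2)*5
s = 8 + 5/2
s = 21/2

21/2 m


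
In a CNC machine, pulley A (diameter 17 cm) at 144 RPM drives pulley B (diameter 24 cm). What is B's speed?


Given: D1 = 17 cm, w1 = 144 RPM, D2 = 24 cm
Using D1*w1 = D2*w2
w2 = D1*w1 / D2
w2 = 17*144 / 24
w2 = 2448 / 24
w2 = 102 RPM

102 RPM


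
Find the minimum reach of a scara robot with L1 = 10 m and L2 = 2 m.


Given: L1 = 10 m, L2 = 2 m
For a 2-link planar arm, min reach = |L1 - L2| (second link folded back)
Min reach = |10 - 2|
Min reach = 8 m

8 m


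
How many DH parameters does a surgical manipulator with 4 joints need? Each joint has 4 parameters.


Given: 4 joints, 4 DH parameters per joint (d, theta, a, alpha)
Total DH parameters = number_of_joints * 4
Total = 4 * 4
Total = 16

16


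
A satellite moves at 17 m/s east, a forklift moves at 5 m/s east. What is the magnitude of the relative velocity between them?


Given: v_A = 17 m/s east, v_B = 5 m/s east
Both move in the same direction; relative speed = |v_A - v_B|
|17 - 5| = |12|
= 12 m/s

12 m/s


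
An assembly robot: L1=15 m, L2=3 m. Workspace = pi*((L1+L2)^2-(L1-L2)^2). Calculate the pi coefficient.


Given: L1 = 15, L2 = 3
(L1+L2)^2 = (18)^2 = 324
(L1-L2)^2 = (12)^2 = 144
Difference = 324 - 144 = 180
This equals 4*L1*L2 = 4*15*3 = 180
Workspace area = 180*pi

180


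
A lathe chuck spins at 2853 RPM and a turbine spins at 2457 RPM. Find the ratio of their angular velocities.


Given: RPM_A = 2853, RPM_B = 2457
omega = 2*pi*RPM/60, so omega_A/omega_B = RPM_A / RPM_B
omega_A/omega_B = 2853 / 2457
omega_A/omega_B = 317/273

317/273


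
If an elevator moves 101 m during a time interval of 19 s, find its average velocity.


Given: distance d = 101 m, time t = 19 s
Using v = d / t
v = 101 / 19
v = 101/19 m/s

101/19 m/s


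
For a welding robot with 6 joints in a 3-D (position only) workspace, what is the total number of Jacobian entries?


Given: task space dimension = 3, joints = 6
Jacobian is a 3 x 6 matrix
Total entries = rows * columns
Total = 3 * 6
Total = 18

18


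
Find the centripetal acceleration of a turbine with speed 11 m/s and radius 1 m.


Given: v = 11 m/s, r = 1 m
Using a_c = v^2 / r
a_c = 11^2 / 1
a_c = 121 / 1
a_c = 121 m/s^2

121 m/s^2


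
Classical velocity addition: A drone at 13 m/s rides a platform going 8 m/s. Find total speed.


Given: object velocity = 13 m/s, platform velocity = 8 m/s (same direction)
Using classical velocity addition: v_total = v_object + v_platform
v_total = 13 + 8
v_total = 21 m/s

21 m/s


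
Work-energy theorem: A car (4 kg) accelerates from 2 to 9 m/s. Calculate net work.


Given: m = 4 kg, v0 = 2 m/s, v = 9 m/s
Using W = (1/2)*m*(v^2 - v0^2)
v^2 = 9^2 = 81
v0^2 = 2^2 = 4
v^2 - v0^2 = 81 - 4 = 77
W = (1/2)*4*77 = 154 J

154 J


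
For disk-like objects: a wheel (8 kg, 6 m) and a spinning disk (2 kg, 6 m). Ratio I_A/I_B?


Given: M1=8 kg, R1=6 m, M2=2 kg, R2=6 m
For a disk: I = (1/2)*M*R^2, so I_A/I_B = (M1*R1^2)/(M2*R2^2)
M1*R1^2 = 8*36 = 288
M2*R2^2 = 2*36 = 72
I_A/I_B = 288/72 = 4

4


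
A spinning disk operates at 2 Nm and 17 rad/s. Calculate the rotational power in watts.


Given: tau = 2 Nm, omega = 17 rad/s
Using P = tau * omega
P = 2 * 17
P = 34 W

34 W


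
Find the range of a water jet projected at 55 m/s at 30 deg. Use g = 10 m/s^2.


Given: v0 = 55 m/s, theta = 30 deg, g = 10 m/s^2
sin(2*30) = sin(60) = sqrt(3)/2
Using R = v0^2 * sin(2*theta) / g
R = 55^2 * (sqrt(3)/2) / 10
R = 3025 * sqrt(3) / 20
R = 605/4*sqrt(3) m

605/4*sqrt(3) m


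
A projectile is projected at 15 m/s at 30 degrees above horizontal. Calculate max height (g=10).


Given: v0 = 15 m/s, theta = 30 deg, g = 10 m/s^2
sin^2(30) = 1/4
Using H = v0^2 * sin^2(theta) / (2*g)
H = 15^2 * 1/4 / (2*10)
H = 225 * 1/4 / 20
H = 225/4 / 20
H = 45/16 m

45/16 m


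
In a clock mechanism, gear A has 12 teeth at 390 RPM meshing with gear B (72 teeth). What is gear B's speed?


Given: N1 = 12 teeth, w1 = 390 RPM, N2 = 72 teeth
Using N1*w1 = N2*w2
w2 = N1*w1 / N2
w2 = 12*390 / 72
w2 = 4680 / 72
w2 = 65 RPM

65 RPM


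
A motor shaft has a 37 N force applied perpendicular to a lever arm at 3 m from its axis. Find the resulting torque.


Given: F = 37 N, r = 3 m, angle = 90 deg (perpendicular)
Using tau = F * r * sin(90)
sin(90) = 1
tau = 37 * 3 * 1
tau = 111 Nm

111 Nm


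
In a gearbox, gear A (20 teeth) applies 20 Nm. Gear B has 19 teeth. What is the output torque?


Given: N1 = 20, N2 = 19, T1 = 20 Nm
Using T2/T1 = N2/N1
T2 = T1 * N2 / N1
T2 = 20 * 19 / 20
T2 = 380 / 20
T2 = 19 Nm

19 Nm


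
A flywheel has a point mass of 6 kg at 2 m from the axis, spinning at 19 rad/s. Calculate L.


Given: m = 6 kg, r = 2 m, omega = 19 rad/s
For a point mass: I = m*r^2
I = 6*2^2 = 6*4 = 24
L = I*omega = 24*19
L = 456 kg*m^2/s

456 kg*m^2/s


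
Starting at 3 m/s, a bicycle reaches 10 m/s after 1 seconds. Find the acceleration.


Given: initial velocity v0 = 3 m/s, final velocity v = 10 m/s, time t = 1 s
Using a = (v - v0) / t
a = (10 - 3) / 1
a = 7 / 1
a = 7 m/s^2

7 m/s^2


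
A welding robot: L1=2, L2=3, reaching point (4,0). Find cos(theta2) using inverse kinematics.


Given: L1 = 2, L2 = 3, target (x, y) = (4, 0)
Using cos(theta2) = (x^2 + y^2 - L1^2 - L2^2) / (2*L1*L2)
x^2 + y^2 = 4^2 + 0 = 16
L1^2 + L2^2 = 4 + 9 = 13
Numerator = 16 - 13 = 3
Denominator = 2*2*3 = 12
cos(theta2) = 3/12 = 1/4

1/4


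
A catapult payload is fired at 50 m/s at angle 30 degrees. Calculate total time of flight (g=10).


Given: v0 = 50 m/s, theta = 30 deg, g = 10 m/s^2
sin(30) = 1/2
Using T = 2*v0*sin(theta) / g
T = 2*50*1/2 / 10
T = 50 / 10
T = 5 s

5 s


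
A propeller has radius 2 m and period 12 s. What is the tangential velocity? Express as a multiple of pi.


Given: radius r = 2 m, period T = 12 s
Using v = 2*pi*r / T
v = 2*pi*2 / 12
v = 4*pi / 12
v = 1/3*pi m/s

1/3*pi m/s


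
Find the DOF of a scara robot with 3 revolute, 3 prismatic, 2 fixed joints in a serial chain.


Given: serial robot with 3 revolute, 3 prismatic, 2 fixed joints
DOF contribution per joint type: revolute=1, prismatic=1, spherical=3, fixed=0
DOF = 3*1 + 3*1 + 2*0
DOF = 6

6


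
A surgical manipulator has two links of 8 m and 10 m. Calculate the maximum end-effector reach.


Given: L1 = 8 m, L2 = 10 m
For a 2-link planar arm, max reach = L1 + L2 (fully extended)
Max reach = 8 + 10
Max reach = 18 m

18 m


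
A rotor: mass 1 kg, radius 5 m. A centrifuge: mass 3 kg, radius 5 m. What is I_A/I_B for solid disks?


Given: M1=1 kg, R1=5 m, M2=3 kg, R2=5 m
For a disk: I = (1/2)*M*R^2, so I_A/I_B = (M1*R1^2)/(M2*R2^2)
M1*R1^2 = 1*25 = 25
M2*R2^2 = 3*25 = 75
I_A/I_B = 25/75 = 1/3

1/3


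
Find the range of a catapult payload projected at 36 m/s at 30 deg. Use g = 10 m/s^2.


Given: v0 = 36 m/s, theta = 30 deg, g = 10 m/s^2
sin(2*30) = sin(60) = sqrt(3)/2
Using R = v0^2 * sin(2*theta) / g
R = 36^2 * (sqrt(3)/2) / 10
R = 1296 * sqrt(3) / 20
R = 324/5*sqrt(3) m

324/5*sqrt(3) m


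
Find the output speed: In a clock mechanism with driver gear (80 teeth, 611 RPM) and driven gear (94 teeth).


Given: N1 = 80 teeth, w1 = 611 RPM, N2 = 94 teeth
Using N1*w1 = N2*w2
w2 = N1*w1 / N2
w2 = 80*611 / 94
w2 = 48880 / 94
w2 = 520 RPM

520 RPM


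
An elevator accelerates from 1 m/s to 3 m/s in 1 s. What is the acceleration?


Given: initial velocity v0 = 1 m/s, final velocity v = 3 m/s, time t = 1 s
Using a = (v - v0) / t
a = (3 - 1) / 1
a = 2 / 1
a = 2 m/s^2

2 m/s^2


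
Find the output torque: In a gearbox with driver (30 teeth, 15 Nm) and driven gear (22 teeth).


Given: N1 = 30, N2 = 22, T1 = 15 Nm
Using T2/T1 = N2/N1
T2 = T1 * N2 / N1
T2 = 15 * 22 / 30
T2 = 330 / 30
T2 = 11 Nm

11 Nm


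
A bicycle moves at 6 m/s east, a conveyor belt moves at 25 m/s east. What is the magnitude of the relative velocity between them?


Given: v_A = 6 m/s east, v_B = 25 m/s east
Both move in the same direction; relative speed = |v_A - v_B|
|6 - 25| = |-19|
= 19 m/s

19 m/s


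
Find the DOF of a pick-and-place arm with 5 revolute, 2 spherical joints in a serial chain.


Given: serial robot with 5 revolute, 2 spherical joints
DOF contribution per joint type: revolute=1, prismatic=1, spherical=3, fixed=0
DOF = 5*1 + 2*3
DOF = 11

11


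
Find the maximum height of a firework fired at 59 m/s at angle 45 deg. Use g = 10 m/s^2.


Given: v0 = 59 m/s, theta = 45 deg, g = 10 m/s^2
sin^2(45) = 1/2
Using H = v0^2 * sin^2(theta) / (2*g)
H = 59^2 * 1/2 / (2*10)
H = 3481 * 1/2 / 20
H = 3481/2 / 20
H = 3481/40 m

3481/40 m


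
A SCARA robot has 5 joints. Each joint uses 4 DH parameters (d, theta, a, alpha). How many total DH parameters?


Given: 5 joints, 4 DH parameters per joint (d, theta, a, alpha)
Total DH parameters = number_of_joints * 4
Total = 5 * 4
Total = 20

20


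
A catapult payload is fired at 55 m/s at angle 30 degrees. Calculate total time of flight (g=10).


Given: v0 = 55 m/s, theta = 30 deg, g = 10 m/s^2
sin(30) = 1/2
Using T = 2*v0*sin(theta) / g
T = 2*55*1/2 / 10
T = 55 / 10
T = 11/2 s

11/2 s


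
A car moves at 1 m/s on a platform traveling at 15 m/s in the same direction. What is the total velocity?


Given: object velocity = 1 m/s, platform velocity = 15 m/s (same direction)
Using classical velocity addition: v_total = v_object + v_platform
v_total = 1 + 15
v_total = 16 m/s

16 m/s


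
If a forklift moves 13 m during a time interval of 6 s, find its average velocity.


Given: distance d = 13 m, time t = 6 s
Using v = d / t
v = 13 / 6
v = 13/6 m/s

13/6 m/s


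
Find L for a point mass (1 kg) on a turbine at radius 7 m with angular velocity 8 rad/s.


Given: m = 1 kg, r = 7 m, omega = 8 rad/s
For a point mass: I = m*r^2
I = 1*7^2 = 1*49 = 49
L = I*omega = 49*8
L = 392 kg*m^2/s

392 kg*m^2/s


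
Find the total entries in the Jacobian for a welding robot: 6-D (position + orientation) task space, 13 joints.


Given: task space dimension = 6, joints = 13
Jacobian is a 6 x 13 matrix
Total entries = rows * columns
Total = 6 * 13
Total = 78

78


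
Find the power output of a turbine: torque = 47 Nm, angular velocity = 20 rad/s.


Given: tau = 47 Nm, omega = 20 rad/s
Using P = tau * omega
P = 47 * 20
P = 940 W

940 W


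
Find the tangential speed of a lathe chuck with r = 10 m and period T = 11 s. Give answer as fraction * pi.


Given: radius r = 10 m, period T = 11 s
Using v = 2*pi*r / T
v = 2*pi*10 / 11
v = 20*pi / 11
v = 20/11*pi m/s

20/11*pi m/s


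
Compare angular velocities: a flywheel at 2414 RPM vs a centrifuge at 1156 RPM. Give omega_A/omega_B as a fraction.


Given: RPM_A = 2414, RPM_B = 1156
omega = 2*pi*RPM/60, so omega_A/omega_B = RPM_A / RPM_B
omega_A/omega_B = 2414 / 1156
omega_A/omega_B = 71/34

71/34


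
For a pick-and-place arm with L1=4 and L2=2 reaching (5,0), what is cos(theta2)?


Given: L1 = 4, L2 = 2, target (x, y) = (5, 0)
Using cos(theta2) = (x^2 + y^2 - L1^2 - L2^2) / (2*L1*L2)
x^2 + y^2 = 5^2 + 0 = 25
L1^2 + L2^2 = 16 + 4 = 20
Numerator = 25 - 20 = 5
Denominator = 2*4*2 = 16
cos(theta2) = 5/16 = 5/16

5/16


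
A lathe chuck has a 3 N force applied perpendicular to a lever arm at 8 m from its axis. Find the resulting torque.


Given: F = 3 N, r = 8 m, angle = 90 deg (perpendicular)
Using tau = F * r * sin(90)
sin(90) = 1
tau = 3 * 8 * 1
tau = 24 Nm

24 Nm


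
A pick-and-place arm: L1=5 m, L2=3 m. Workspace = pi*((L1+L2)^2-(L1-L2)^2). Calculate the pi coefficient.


Given: L1 = 5, L2 = 3
(L1+L2)^2 = (8)^2 = 64
(L1-L2)^2 = (2)^2 = 4
Difference = 64 - 4 = 60
This equals 4*L1*L2 = 4*5*3 = 60
Workspace area = 60*pi

60


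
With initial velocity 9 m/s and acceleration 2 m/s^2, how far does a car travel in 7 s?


Given: v0 = 9 m/s, a = 2 m/s^2, t = 7 s
Using s = v0*t + (1/2)*a*t^2
s = 9*7 + (1/2)*2*7^2
s = 63 + (1/2)*98
s = 63 + 49
s = 112

112 m


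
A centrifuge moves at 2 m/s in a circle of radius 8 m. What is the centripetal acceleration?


Given: v = 2 m/s, r = 8 m
Using a_c = v^2 / r
a_c = 2^2 / 8
a_c = 4 / 8
a_c = 1/2 m/s^2

1/2 m/s^2


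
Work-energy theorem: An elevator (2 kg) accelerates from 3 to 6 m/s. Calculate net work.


Given: m = 2 kg, v0 = 3 m/s, v = 6 m/s
Using W = (1/2)*m*(v^2 - v0^2)
v^2 = 6^2 = 36
v0^2 = 3^2 = 9
v^2 - v0^2 = 36 - 9 = 27
W = (1/2)*2*27 = 27 J

27 J


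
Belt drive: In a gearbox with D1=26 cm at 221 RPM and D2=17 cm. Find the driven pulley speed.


Given: D1 = 26 cm, w1 = 221 RPM, D2 = 17 cm
Using D1*w1 = D2*w2
w2 = D1*w1 / D2
w2 = 26*221 / 17
w2 = 5746 / 17
w2 = 338 RPM

338 RPM


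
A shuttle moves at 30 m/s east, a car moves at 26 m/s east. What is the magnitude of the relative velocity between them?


Given: v_A = 30 m/s east, v_B = 26 m/s east
Both move in the same direction; relative speed = |v_A - v_B|
|30 - 26| = |4|
= 4 m/s

4 m/s


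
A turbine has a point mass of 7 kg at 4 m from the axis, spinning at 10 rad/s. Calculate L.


Given: m = 7 kg, r = 4 m, omega = 10 rad/s
For a point mass: I = m*r^2
I = 7*4^2 = 7*16 = 112
L = I*omega = 112*10
L = 1120 kg*m^2/s

1120 kg*m^2/s


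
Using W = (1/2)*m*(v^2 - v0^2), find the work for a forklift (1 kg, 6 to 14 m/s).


Given: m = 1 kg, v0 = 6 m/s, v = 14 m/s
Using W = (1/2)*m*(v^2 - v0^2)
v^2 = 14^2 = 196
v0^2 = 6^2 = 36
v^2 - v0^2 = 196 - 36 = 160
W = (1/2)*1*160 = 80 J

80 J


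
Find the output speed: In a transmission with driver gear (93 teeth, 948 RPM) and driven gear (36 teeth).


Given: N1 = 93 teeth, w1 = 948 RPM, N2 = 36 teeth
Using N1*w1 = N2*w2
w2 = N1*w1 / N2
w2 = 93*948 / 36
w2 = 88164 / 36
w2 = 2449 RPM

2449 RPM


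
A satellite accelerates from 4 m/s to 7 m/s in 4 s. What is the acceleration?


Given: initial velocity v0 = 4 m/s, final velocity v = 7 m/s, time t = 4 s
Using a = (v - v0) / t
a = (7 - 4) / 4
a = 3 / 4
a = 3/4 m/s^2

3/4 m/s^2


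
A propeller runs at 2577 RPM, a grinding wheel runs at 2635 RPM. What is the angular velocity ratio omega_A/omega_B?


Given: RPM_A = 2577, RPM_B = 2635
omega = 2*pi*RPM/60, so omega_A/omega_B = RPM_A / RPM_B
omega_A/omega_B = 2577 / 2635
omega_A/omega_B = 2577/2635

2577/2635


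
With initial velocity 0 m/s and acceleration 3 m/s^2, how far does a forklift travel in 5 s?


Given: v0 = 0 m/s, a = 3 m/s^2, t = 5 s
Using s = v0*t + (1/2)*a*t^2
s = 0*5 + (1/2)*3*5^2
s = 0 + (1/2)*75
s = 0 + 75/2
s = 75/2

75/2 m
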